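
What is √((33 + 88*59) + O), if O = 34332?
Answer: √39557 ≈ 198.89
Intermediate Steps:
√((33 + 88*59) + O) = √((33 + 88*59) + 34332) = √((33 + 5192) + 34332) = √(5225 + 34332) = √39557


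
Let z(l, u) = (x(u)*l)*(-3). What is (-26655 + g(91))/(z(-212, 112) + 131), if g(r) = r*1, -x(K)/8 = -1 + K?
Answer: 26564/564637 ≈ 0.047046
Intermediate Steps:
x(K) = 8 - 8*K (x(K) = -8*(-1 + K) = 8 - 8*K)
g(r) = r
z(l, u) = -3*l*(8 - 8*u) (z(l, u) = ((8 - 8*u)*l)*(-3) = (l*(8 - 8*u))*(-3) = -3*l*(8 - 8*u))
(-26655 + g(91))/(z(-212, 112) + 131) = (-26655 + 91)/(24*(-212)*(-1 + 112) + 131) = -26564/(24*(-212)*111 + 131) = -26564/(-564768 + 131) = -26564/(-564637) = -26564*(-1/564637) = 26564/564637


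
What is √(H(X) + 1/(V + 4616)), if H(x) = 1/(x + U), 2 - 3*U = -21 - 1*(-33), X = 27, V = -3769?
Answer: 2*√324541/5467 ≈ 0.20841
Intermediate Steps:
U = -10/3 (U = ⅔ - (-21 - 1*(-33))/3 = ⅔ - (-21 + 33)/3 = ⅔ - ⅓*12 = ⅔ - 4 = -10/3 ≈ -3.3333)
H(x) = 1/(-10/3 + x) (H(x) = 1/(x - 10/3) = 1/(-10/3 + x))
√(H(X) + 1/(V + 4616)) = √(3/(-10 + 3*27) + 1/(-3769 + 4616)) = √(3/(-10 + 81) + 1/847) = √(3/71 + 1/847) = √(2612/60137) = 2*√324541/5467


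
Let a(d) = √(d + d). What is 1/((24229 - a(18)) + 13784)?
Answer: 1/38007 ≈ 2.6311e-5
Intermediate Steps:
a(d) = √2*√d (a(d) = √(2*d) = √2*√d)
1/((24229 - a(18)) + 13784) = 1/((24229 - √2*√18) + 13784) = 1/((24229 - √2*3*√2) + 13784) = 1/((24229 - 1*6) + 13784) = 1/((24229 - 6) + 13784) = 1/(24223 + 13784) = 1/38007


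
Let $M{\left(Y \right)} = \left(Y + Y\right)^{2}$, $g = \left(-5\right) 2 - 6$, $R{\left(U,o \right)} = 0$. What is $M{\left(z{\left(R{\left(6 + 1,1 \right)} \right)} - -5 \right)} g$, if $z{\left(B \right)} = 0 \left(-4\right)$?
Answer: $-1600$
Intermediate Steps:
$g = -16$ ($g = -10 - 6 = -16$)
$z{\left(B \right)} = 0$
$M{\left(Y \right)} = 4 Y^{2}$ ($M{\left(Y \right)} = \left(2 Y\right)^{2} = 4 Y^{2}$)
$M{\left(z{\left(R{\left(6 + 1,1 \right)} \right)} - -5 \right)} g = 4 \left(0 - -5\right)^{2} \left(-16\right) = 4 \left(0 + 5\right)^{2} \left(-16\right) = 4 \cdot 5^{2} \left(-16\right) = 4 \cdot 25 \left(-16\right) = 100 \left(-16\right) = -1600$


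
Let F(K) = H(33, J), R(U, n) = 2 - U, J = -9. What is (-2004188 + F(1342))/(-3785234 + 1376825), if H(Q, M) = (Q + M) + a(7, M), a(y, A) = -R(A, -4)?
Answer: 2004175/2408409 ≈ 0.83216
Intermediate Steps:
a(y, A) = -2 + A (a(y, A) = -(2 - A) = -2 + A)
H(Q, M) = -2 + Q + 2*M (H(Q, M) = (Q + M) + (-2 + M) = (M + Q) + (-2 + M) = -2 + Q + 2*M)
F(K) = 13 (F(K) = -2 + 33 + 2*(-9) = -2 + 33 - 18 = 13)
(-2004188 + F(1342))/(-3785234 + 1376825) = (-2004188 + 13)/(-3785234 + 1376825) = -2004175/(-2408409) = -2004175*(-1/2408409) = 2004175/2408409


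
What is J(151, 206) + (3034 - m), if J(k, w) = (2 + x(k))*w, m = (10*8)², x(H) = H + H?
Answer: 59258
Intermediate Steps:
x(H) = 2*H
m = 6400 (m = 80² = 6400)
J(k, w) = w*(2 + 2*k) (J(k, w) = (2 + 2*k)*w = w*(2 + 2*k))
J(151, 206) + (3034 - m) = 2*206*(1 + 151) + (3034 - 1*6400) = 2*206*152 + (3034 - 6400) = 62624 - 3366 = 59258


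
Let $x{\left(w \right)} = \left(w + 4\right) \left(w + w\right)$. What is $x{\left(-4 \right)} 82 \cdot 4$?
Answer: $0$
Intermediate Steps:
$x{\left(w \right)} = 2 w \left(4 + w\right)$ ($x{\left(w \right)} = \left(4 + w\right) 2 w = 2 w \left(4 + w\right)$)
$x{\left(-4 \right)} 82 \cdot 4 = 2 \left(-4\right) \left(4 - 4\right) 82 \cdot 4 = 2 \left(-4\right) 0 \cdot 328 = 0 \cdot 328 = 0$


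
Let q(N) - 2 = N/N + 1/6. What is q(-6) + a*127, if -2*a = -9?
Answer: 1724/3 ≈ 574.67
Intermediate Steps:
q(N) = 19/6 (q(N) = 2 + (N/N + 1/6) = 2 + (1 + 1*(1/6)) = 2 + (1 + 1/6) = 2 + 7/6 = 19/6)
a = 9/2 (a = -1/2*(-9) = 9/2 ≈ 4.5000)
q(-6) + a*127 = 19/6 + (9/2)*127 = 19/6 + 1143/2 = 1724/3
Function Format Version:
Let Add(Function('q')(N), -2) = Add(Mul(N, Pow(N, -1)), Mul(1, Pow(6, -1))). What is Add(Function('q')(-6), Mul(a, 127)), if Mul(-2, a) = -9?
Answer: Rational(1724, 3) ≈ 574.67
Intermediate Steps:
Function('q')(N) = Rational(19, 6) (Function('q')(N) = Add(2, Add(Mul(N, Pow(N, -1)), Mul(1, Pow(6, -1)))) = Add(2, Add(1, Mul(1, Rational(1, 6)))) = Add(2, Add(1, Rational(1, 6))) = Add(2, Rational(7, 6)) = Rational(19, 6))
a = Rational(9, 2) (a = Mul(Rational(-1, 2), -9) = Rational(9, 2) ≈ 4.5000)
Add(Function('q')(-6), Mul(a, 127)) = Add(Rational(19, 6), Mul(Rational(9, 2), 127)) = Add(Rational(19, 6), Rational(1143, 2)) = Rational(1724, 3)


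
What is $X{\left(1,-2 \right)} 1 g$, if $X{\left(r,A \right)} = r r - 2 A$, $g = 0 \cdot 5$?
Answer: $0$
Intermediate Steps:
$g = 0$
$X{\left(r,A \right)} = r^{2} - 2 A$
$X{\left(1,-2 \right)} 1 g = \left(1^{2} - -4\right) 1 \cdot 0 = \left(1 + 4\right) 1 \cdot 0 = 5 \cdot 1 \cdot 0 = 5 \cdot 0 = 0$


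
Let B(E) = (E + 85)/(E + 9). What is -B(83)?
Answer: -42/23 ≈ -1.8261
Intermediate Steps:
B(E) = (85 + E)/(9 + E)
-B(83) = -(85 + 83)/(9 + 83) = -168/92 = -1*42/23 = -42/23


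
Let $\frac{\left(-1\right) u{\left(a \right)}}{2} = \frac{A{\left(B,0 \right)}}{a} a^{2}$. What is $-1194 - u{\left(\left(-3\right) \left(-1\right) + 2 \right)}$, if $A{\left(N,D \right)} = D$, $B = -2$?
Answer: $-1194$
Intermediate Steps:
$u{\left(a \right)} = 0$ ($u{\left(a \right)} = - 2 \frac{0}{a} a^{2} = - 2 \cdot 0 a^{2} = \left(-2\right) 0 = 0$)
$-1194 - u{\left(\left(-3\right) \left(-1\right) + 2 \right)} = -1194 - 0 = -1194 + 0 = -1194$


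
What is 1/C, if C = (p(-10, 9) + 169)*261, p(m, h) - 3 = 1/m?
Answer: 10/448659 ≈ 2.2289e-5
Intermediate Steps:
p(m, h) = 3 + 1/m
C = 448659/10 (C = ((3 + 1/(-10)) + 169)*261 = ((3 - ⅒) + 169)*261 = (29/10 + 169)*261 = (1719/10)*261 = 448659/10 ≈ 44866.)
1/C = 1/(448659/10) = 10/448659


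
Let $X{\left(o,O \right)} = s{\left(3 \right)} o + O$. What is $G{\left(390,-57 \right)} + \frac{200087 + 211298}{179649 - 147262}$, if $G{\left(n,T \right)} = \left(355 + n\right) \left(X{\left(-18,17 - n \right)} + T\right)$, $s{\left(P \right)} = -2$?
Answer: $- \frac{9506144725}{32387} \approx -2.9352 \cdot 10^{5}$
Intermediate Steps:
$X{\left(o,O \right)} = O - 2 o$ ($X{\left(o,O \right)} = - 2 o + O = O - 2 o$)
$G{\left(n,T \right)} = \left(355 + n\right) \left(53 + T - n\right)$ ($G{\left(n,T \right)} = \left(355 + n\right) \left(\left(\left(17 - n\right) - -36\right) + T\right) = \left(355 + n\right) \left(\left(\left(17 - n\right) + 36\right) + T\right) = \left(355 + n\right) \left(\left(53 - n\right) + T\right) = \left(355 + n\right) \left(53 + T - n\right)$)
$G{\left(390,-57 \right)} + \frac{200087 + 211298}{179649 - 147262} = \left(18815 - 390^{2} - 117780 + 355 \left(-57\right) - 22230\right) + \frac{200087 + 211298}{179649 - 147262} = \left(18815 - 152100 - 117780 - 20235 - 22230\right) + \frac{411385}{32387} = \left(18815 - 152100 - 117780 - 20235 - 22230\right) + 411385 \cdot \frac{1}{32387} = -293530 + \frac{411385}{32387} = - \frac{9506144725}{32387}$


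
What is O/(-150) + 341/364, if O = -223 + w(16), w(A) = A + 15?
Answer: 20173/9100 ≈ 2.2168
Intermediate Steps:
w(A) = 15 + A
O = -192 (O = -223 + (15 + 16) = -223 + 31 = -192)
O/(-150) + 341/364 = -192/(-150) + 341/364 = -192*(-1/150) + 341*(1/364) = 32/25 + 341/364 = 20173/9100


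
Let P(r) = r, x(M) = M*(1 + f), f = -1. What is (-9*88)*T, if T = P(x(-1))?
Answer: 0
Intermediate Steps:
x(M) = 0 (x(M) = M*(1 - 1) = M*0 = 0)
T = 0
(-9*88)*T = -9*88*0 = -792*0 = 0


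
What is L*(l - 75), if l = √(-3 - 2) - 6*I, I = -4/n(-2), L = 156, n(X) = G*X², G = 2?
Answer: -11232 + 156*I*√5 ≈ -11232.0 + 348.83*I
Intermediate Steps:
n(X) = 2*X²
I = -½ (I = -4/(2*(-2)²) = -4/(2*4) = -4/8 = -4*⅛ = -½ ≈ -0.50000)
l = 3 + I*√5 (l = √(-3 - 2) - 6*(-½) = √(-5) + 3 = I*√5 + 3 = 3 + I*√5 ≈ 3.0 + 2.2361*I)
L*(l - 75) = 156*((3 + I*√5) - 75) = 156*(-72 + I*√5) = -11232 + 156*I*√5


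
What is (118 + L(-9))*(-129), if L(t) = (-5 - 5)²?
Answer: -28122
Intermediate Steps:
L(t) = 100 (L(t) = (-10)² = 100)
(118 + L(-9))*(-129) = (118 + 100)*(-129) = 218*(-129) = -28122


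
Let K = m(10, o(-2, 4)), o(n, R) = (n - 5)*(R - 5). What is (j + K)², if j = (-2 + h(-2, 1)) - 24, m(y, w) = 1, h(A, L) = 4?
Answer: 441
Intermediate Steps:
o(n, R) = (-5 + R)*(-5 + n) (o(n, R) = (-5 + n)*(-5 + R) = (-5 + R)*(-5 + n))
K = 1
j = -22 (j = (-2 + 4) - 24 = 2 - 24 = -22)
(j + K)² = (-22 + 1)² = (-21)² = 441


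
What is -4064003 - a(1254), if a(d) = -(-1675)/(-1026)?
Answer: -4169665403/1026 ≈ -4.0640e+6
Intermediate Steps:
a(d) = -1675/1026 (a(d) = -(-1675)*(-1)/1026 = -1*1675/1026 = -1675/1026)
-4064003 - a(1254) = -4064003 - 1*(-1675/1026) = -4064003 + 1675/1026 = -4169665403/1026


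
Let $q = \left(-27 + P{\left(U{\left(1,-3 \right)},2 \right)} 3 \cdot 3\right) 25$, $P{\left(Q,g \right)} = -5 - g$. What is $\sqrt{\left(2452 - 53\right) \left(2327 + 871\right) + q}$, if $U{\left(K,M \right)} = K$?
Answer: $2 \sqrt{1917438} \approx 2769.4$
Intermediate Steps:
$q = -2250$ ($q = \left(-27 + \left(-5 - 2\right) 3 \cdot 3\right) 25 = \left(-27 + \left(-7\right) 3 \cdot 3\right) 25 = \left(-27 - 63\right) 25 = \left(-90\right) 25 = -2250$)
$\sqrt{\left(2452 - 53\right) \left(2327 + 871\right) + q} = \sqrt{\left(2452 - 53\right) \left(2327 + 871\right) - 2250} = \sqrt{2399 \cdot 3198 - 2250} = \sqrt{7672002 - 2250} = \sqrt{7669752} = 2 \sqrt{1917438}$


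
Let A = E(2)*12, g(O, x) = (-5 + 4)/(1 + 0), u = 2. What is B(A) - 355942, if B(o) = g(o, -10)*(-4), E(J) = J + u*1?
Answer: -355938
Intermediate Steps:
E(J) = 2 + J (E(J) = J + 2*1 = J + 2 = 2 + J)
g(O, x) = -1 (g(O, x) = -1/1 = -1*1 = -1)
A = 48 (A = (2 + 2)*12 = 4*12 = 48)
B(o) = 4 (B(o) = -1*(-4) = 4)
B(A) - 355942 = 4 - 355942 = -355938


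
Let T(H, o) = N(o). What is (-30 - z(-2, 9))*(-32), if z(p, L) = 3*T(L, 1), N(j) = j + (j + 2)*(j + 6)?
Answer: 3072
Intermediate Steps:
N(j) = j + (2 + j)*(6 + j)
T(H, o) = 12 + o**2 + 9*o
z(p, L) = 66 (z(p, L) = 3*(12 + 1**2 + 9*1) = 3*(12 + 1 + 9) = 3*22 = 66)
(-30 - z(-2, 9))*(-32) = (-30 - 1*66)*(-32) = (-30 - 66)*(-32) = -96*(-32) = 3072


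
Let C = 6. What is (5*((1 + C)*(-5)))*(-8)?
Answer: 1400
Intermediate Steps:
(5*((1 + C)*(-5)))*(-8) = (5*((1 + 6)*(-5)))*(-8) = (5*(7*(-5)))*(-8) = (5*(-35))*(-8) = -175*(-8) = 1400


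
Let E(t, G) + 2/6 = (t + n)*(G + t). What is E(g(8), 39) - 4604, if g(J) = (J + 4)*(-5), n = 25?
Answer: -11608/3 ≈ -3869.3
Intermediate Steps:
g(J) = -20 - 5*J (g(J) = (4 + J)*(-5) = -20 - 5*J)
E(t, G) = -⅓ + (25 + t)*(G + t) (E(t, G) = -⅓ + (t + 25)*(G + t) = -⅓ + (25 + t)*(G + t))
E(g(8), 39) - 4604 = (-⅓ + (-20 - 5*8)² + 25*39 + 25*(-20 - 5*8) + 39*(-20 - 5*8)) - 4604 = (-⅓ + (-20 - 40)² + 975 + 25*(-20 - 40) + 39*(-20 - 40)) - 4604 = (-⅓ + (-60)² + 975 + 25*(-60) + 39*(-60)) - 4604 = (-⅓ + 3600 + 975 - 1500 - 2340) - 4604 = 2204/3 - 4604 = -11608/3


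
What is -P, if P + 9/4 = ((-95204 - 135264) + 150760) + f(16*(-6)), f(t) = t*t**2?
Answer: 3857785/4 ≈ 9.6445e+5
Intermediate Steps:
f(t) = t**3
P = -3857785/4 (P = -9/4 + (((-95204 - 135264) + 150760) + (16*(-6))**3) = -9/4 + ((-230468 + 150760) + (-96)**3) = -9/4 + (-79708 - 884736) = -9/4 - 964444 = -3857785/4 ≈ -9.6445e+5)
-P = -1*(-3857785/4) = 3857785/4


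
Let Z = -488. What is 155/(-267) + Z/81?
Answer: -47617/7209 ≈ -6.6052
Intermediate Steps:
155/(-267) + Z/81 = 155/(-267) - 488/81 = 155*(-1/267) - 488*1/81 = -155/267 - 488/81 = -47617/7209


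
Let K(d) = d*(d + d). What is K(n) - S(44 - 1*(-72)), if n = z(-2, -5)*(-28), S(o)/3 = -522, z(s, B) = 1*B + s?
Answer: 78398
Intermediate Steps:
z(s, B) = B + s
S(o) = -1566 (S(o) = 3*(-522) = -1566)
n = 196 (n = (-5 - 2)*(-28) = -7*(-28) = 196)
K(d) = 2*d² (K(d) = d*(2*d) = 2*d²)
K(n) - S(44 - 1*(-72)) = 2*196² - 1*(-1566) = 2*38416 + 1566 = 76832 + 1566 = 78398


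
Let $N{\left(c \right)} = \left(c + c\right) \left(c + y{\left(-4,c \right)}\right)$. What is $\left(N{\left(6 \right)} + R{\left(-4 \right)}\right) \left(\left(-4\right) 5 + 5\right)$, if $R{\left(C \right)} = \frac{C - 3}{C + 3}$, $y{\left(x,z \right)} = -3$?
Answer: $-645$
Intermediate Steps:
$R{\left(C \right)} = \frac{-3 + C}{3 + C}$
$N{\left(c \right)} = 2 c \left(-3 + c\right)$ ($N{\left(c \right)} = \left(c + c\right) \left(c - 3\right) = 2 c \left(-3 + c\right)$)
$\left(N{\left(6 \right)} + R{\left(-4 \right)}\right) \left(\left(-4\right) 5 + 5\right) = \left(2 \cdot 6 \left(-3 + 6\right) + \frac{-3 - 4}{3 - 4}\right) \left(\left(-4\right) 5 + 5\right) = \left(2 \cdot 6 \cdot 3 + \frac{1}{-1} \left(-7\right)\right) \left(-20 + 5\right) = \left(36 - -7\right) \left(-15\right) = \left(36 + 7\right) \left(-15\right) = 43 \left(-15\right) = -645$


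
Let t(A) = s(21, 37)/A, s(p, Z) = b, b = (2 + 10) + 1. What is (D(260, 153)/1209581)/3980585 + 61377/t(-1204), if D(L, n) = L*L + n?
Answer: -50829514605393177113/8941845686215 ≈ -5.6845e+6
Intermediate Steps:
D(L, n) = n + L² (D(L, n) = L² + n = n + L²)
b = 13 (b = 12 + 1 = 13)
s(p, Z) = 13
t(A) = 13/A
(D(260, 153)/1209581)/3980585 + 61377/t(-1204) = ((153 + 260²)/1209581)/3980585 + 61377/((13/(-1204))) = ((153 + 67600)*(1/1209581))*(1/3980585) + 61377/((13*(-1/1204))) = (67753*(1/1209581))*(1/3980585) + 61377/(-13/1204) = (67753/1209581)*(1/3980585) + 61377*(-1204/13) = 9679/687834283555 - 73897908/13 = -50829514605393177113/8941845686215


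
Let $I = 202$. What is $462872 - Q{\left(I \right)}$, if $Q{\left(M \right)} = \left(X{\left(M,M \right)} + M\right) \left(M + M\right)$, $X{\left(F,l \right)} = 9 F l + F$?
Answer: $-148063688$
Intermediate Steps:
$X{\left(F,l \right)} = F + 9 F l$ ($X{\left(F,l \right)} = 9 F l + F = F + 9 F l$)
$Q{\left(M \right)} = 2 M \left(M + M \left(1 + 9 M\right)\right)$ ($Q{\left(M \right)} = \left(M \left(1 + 9 M\right) + M\right) \left(M + M\right) = \left(M + M \left(1 + 9 M\right)\right) 2 M = 2 M \left(M + M \left(1 + 9 M\right)\right)$)
$462872 - Q{\left(I \right)} = 462872 - 202^{2} \left(4 + 18 \cdot 202\right) = 462872 - 40804 \left(4 + 3636\right) = 462872 - 40804 \cdot 3640 = 462872 - 148526560 = -148063688$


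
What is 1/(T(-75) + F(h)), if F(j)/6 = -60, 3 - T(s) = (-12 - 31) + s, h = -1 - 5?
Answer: -1/239 ≈ -0.0041841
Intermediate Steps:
h = -6
T(s) = 46 - s (T(s) = 3 - ((-12 - 31) + s) = 3 - (-43 + s) = 3 + (43 - s) = 46 - s)
F(j) = -360 (F(j) = 6*(-60) = -360)
1/(T(-75) + F(h)) = 1/((46 - 1*(-75)) - 360) = 1/((46 + 75) - 360) = 1/(121 - 360) = 1/(-239) = -1/239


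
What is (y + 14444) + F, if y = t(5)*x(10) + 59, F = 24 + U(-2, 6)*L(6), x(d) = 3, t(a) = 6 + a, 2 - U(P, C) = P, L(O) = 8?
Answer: 14592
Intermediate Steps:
U(P, C) = 2 - P
F = 56 (F = 24 + (2 - 1*(-2))*8 = 24 + (2 + 2)*8 = 24 + 4*8 = 24 + 32 = 56)
y = 92 (y = (6 + 5)*3 + 59 = 11*3 + 59 = 33 + 59 = 92)
(y + 14444) + F = (92 + 14444) + 56 = 14536 + 56 = 14592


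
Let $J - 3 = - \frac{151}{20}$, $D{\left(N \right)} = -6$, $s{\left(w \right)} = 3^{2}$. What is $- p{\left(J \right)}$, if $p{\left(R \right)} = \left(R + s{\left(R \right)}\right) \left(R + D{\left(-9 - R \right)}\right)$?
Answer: $\frac{18779}{400} \approx 46.948$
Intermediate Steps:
$s{\left(w \right)} = 9$
$J = - \frac{91}{20}$ ($J = 3 - \frac{151}{20} = - \frac{91}{20} \approx -4.55$)
$p{\left(R \right)} = \left(-6 + R\right) \left(9 + R\right)$ ($p{\left(R \right)} = \left(R + 9\right) \left(R - 6\right) = \left(9 + R\right) \left(-6 + R\right) = \left(-6 + R\right) \left(9 + R\right)$)
$- p{\left(J \right)} = - (-54 + \left(- \frac{91}{20}\right)^{2} + 3 \left(- \frac{91}{20}\right)) = - (-54 + \frac{8281}{400} - \frac{273}{20}) = \left(-1\right) \left(- \frac{18779}{400}\right) = \frac{18779}{400}$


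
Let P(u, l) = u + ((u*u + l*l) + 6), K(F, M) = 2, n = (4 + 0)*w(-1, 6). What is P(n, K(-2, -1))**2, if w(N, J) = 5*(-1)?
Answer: 152100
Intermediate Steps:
w(N, J) = -5
n = -20 (n = (4 + 0)*(-5) = 4*(-5) = -20)
P(u, l) = 6 + u + l**2 + u**2 (P(u, l) = u + ((u**2 + l**2) + 6) = u + ((l**2 + u**2) + 6) = u + (6 + l**2 + u**2) = 6 + u + l**2 + u**2)
P(n, K(-2, -1))**2 = (6 - 20 + 2**2 + (-20)**2)**2 = (6 - 20 + 4 + 400)**2 = 390**2 = 152100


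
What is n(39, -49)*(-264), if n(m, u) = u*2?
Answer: 25872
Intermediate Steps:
n(m, u) = 2*u
n(39, -49)*(-264) = (2*(-49))*(-264) = -98*(-264) = 25872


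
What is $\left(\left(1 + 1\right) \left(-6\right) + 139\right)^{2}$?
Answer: $16129$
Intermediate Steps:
$\left(\left(1 + 1\right) \left(-6\right) + 139\right)^{2} = \left(2 \left(-6\right) + 139\right)^{2} = \left(-12 + 139\right)^{2} = 127^{2} = 16129$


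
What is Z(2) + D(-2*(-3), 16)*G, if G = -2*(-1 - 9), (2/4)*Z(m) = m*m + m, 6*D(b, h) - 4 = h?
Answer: 236/3 ≈ 78.667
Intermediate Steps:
D(b, h) = ⅔ + h/6
Z(m) = 2*m + 2*m² (Z(m) = 2*(m*m + m) = 2*(m² + m) = 2*(m + m²) = 2*m + 2*m²)
G = 20 (G = -2*(-10) = 20)
Z(2) + D(-2*(-3), 16)*G = 2*2*(1 + 2) + (⅔ + (⅙)*16)*20 = 2*2*3 + (⅔ + 8/3)*20 = 12 + (10/3)*20 = 12 + 200/3 = 236/3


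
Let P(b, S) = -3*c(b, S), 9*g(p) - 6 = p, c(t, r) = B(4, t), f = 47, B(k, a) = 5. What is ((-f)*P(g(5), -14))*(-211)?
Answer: -148755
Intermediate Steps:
c(t, r) = 5
g(p) = ⅔ + p/9
P(b, S) = -15 (P(b, S) = -3*5 = -15)
((-f)*P(g(5), -14))*(-211) = (-1*47*(-15))*(-211) = -47*(-15)*(-211) = 705*(-211) = -148755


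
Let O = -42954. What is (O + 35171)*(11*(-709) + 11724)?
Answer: -30548275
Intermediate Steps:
(O + 35171)*(11*(-709) + 11724) = (-42954 + 35171)*(11*(-709) + 11724) = -7783*(-7799 + 11724) = -7783*3925 = -30548275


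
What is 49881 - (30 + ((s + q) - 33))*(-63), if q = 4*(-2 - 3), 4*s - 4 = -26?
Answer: 96171/2 ≈ 48086.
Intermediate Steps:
s = -11/2 (s = 1 + (1/4)*(-26) = 1 - 13/2 = -11/2 ≈ -5.5000)
q = -20 (q = 4*(-5) = -20)
49881 - (30 + ((s + q) - 33))*(-63) = 49881 - (30 + ((-11/2 - 20) - 33))*(-63) = 49881 - (30 + (-51/2 - 33))*(-63) = 49881 - (30 - 117/2)*(-63) = 49881 - (-57)*(-63)/2 = 49881 - 1*3591/2 = 49881 - 3591/2 = 96171/2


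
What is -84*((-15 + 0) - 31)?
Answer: 3864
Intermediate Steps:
-84*((-15 + 0) - 31) = -84*(-15 - 31) = -84*(-46) = 3864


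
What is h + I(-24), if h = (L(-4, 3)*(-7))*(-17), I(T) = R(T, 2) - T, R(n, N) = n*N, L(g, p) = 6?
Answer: 690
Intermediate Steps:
R(n, N) = N*n
I(T) = T (I(T) = 2*T - T = T)
h = 714 (h = (6*(-7))*(-17) = -42*(-17) = 714)
h + I(-24) = 714 - 24 = 690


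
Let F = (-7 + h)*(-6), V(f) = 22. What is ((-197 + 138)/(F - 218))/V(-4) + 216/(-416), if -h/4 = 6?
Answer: -3985/9152 ≈ -0.43542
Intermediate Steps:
h = -24 (h = -4*6 = -24)
F = 186 (F = (-7 - 24)*(-6) = -31*(-6) = 186)
((-197 + 138)/(F - 218))/V(-4) + 216/(-416) = ((-197 + 138)/(186 - 218))/22 + 216/(-416) = -59/(-32)*(1/22) + 216*(-1/416) = -59*(-1/32)*(1/22) - 27/52 = (59/32)*(1/22) - 27/52 = 59/704 - 27/52 = -3985/9152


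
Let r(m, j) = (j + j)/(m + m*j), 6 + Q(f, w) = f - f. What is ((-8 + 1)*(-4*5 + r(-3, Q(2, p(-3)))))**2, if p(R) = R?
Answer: 529984/25 ≈ 21199.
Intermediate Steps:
Q(f, w) = -6 (Q(f, w) = -6 + (f - f) = -6 + 0 = -6)
r(m, j) = 2*j/(m + j*m) (r(m, j) = (2*j)/(m + j*m) = 2*j/(m + j*m))
((-8 + 1)*(-4*5 + r(-3, Q(2, p(-3)))))**2 = ((-8 + 1)*(-4*5 + 2*(-6)/(-3*(1 - 6))))**2 = (-7*(-20 + 2*(-6)*(-1/3)/(-5)))**2 = (-7*(-20 + 2*(-6)*(-1/3)*(-1/5)))**2 = (-7*(-20 - 4/5))**2 = (-7*(-104/5))**2 = (728/5)**2 = 529984/25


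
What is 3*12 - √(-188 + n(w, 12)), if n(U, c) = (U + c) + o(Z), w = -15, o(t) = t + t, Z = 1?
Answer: 36 - 3*I*√21 ≈ 36.0 - 13.748*I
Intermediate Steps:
o(t) = 2*t
n(U, c) = 2 + U + c (n(U, c) = (U + c) + 2*1 = (U + c) + 2 = 2 + U + c)
3*12 - √(-188 + n(w, 12)) = 3*12 - √(-188 + (2 - 15 + 12)) = 36 - √(-188 - 1) = 36 - √(-189) = 36 - 3*I*√21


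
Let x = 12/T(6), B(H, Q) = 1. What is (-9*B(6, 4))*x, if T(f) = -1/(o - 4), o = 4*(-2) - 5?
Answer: -1836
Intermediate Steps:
o = -13 (o = -8 - 5 = -13)
T(f) = 1/17 (T(f) = -1/(-13 - 4) = -1/(-17) = -1*(-1/17) = 1/17)
x = 204 (x = 12/(1/17) = 12*17 = 204)
(-9*B(6, 4))*x = -9*1*204 = -9*204 = -1836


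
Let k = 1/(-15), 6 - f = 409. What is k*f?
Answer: 403/15 ≈ 26.867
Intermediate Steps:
f = -403 (f = 6 - 1*409 = 6 - 409 = -403)
k = -1/15 ≈ -0.066667
k*f = -1/15*(-403) = 403/15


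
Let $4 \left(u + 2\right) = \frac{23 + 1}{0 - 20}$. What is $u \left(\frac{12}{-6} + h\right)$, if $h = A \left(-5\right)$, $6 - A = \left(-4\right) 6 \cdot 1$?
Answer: $\frac{1748}{5} \approx 349.6$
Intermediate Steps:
$A = 30$ ($A = 6 - \left(-4\right) 6 \cdot 1 = 6 - \left(-24\right) 1 = 6 - -24 = 6 + 24 = 30$)
$u = - \frac{23}{10}$ ($u = -2 + \frac{\left(23 + 1\right) \frac{1}{0 - 20}}{4} = -2 + \frac{24 \frac{1}{-20}}{4} = -2 + \frac{24 \left(- \frac{1}{20}\right)}{4} = -2 + \frac{1}{4} \left(- \frac{6}{5}\right) = -2 - \frac{3}{10} = - \frac{23}{10} \approx -2.3$)
$h = -150$ ($h = 30 \left(-5\right) = -150$)
$u \left(\frac{12}{-6} + h\right) = - \frac{23 \left(\frac{12}{-6} - 150\right)}{10} = - \frac{23 \left(12 \left(- \frac{1}{6}\right) - 150\right)}{10} = - \frac{23 \left(-2 - 150\right)}{10} = \left(- \frac{23}{10}\right) \left(-152\right) = \frac{1748}{5}$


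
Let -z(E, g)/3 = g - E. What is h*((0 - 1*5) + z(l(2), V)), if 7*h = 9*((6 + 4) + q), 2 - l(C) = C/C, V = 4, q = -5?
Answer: -90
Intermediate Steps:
l(C) = 1 (l(C) = 2 - C/C = 2 - 1*1 = 2 - 1 = 1)
z(E, g) = -3*g + 3*E (z(E, g) = -3*(g - E) = -3*g + 3*E)
h = 45/7 (h = (9*((6 + 4) - 5))/7 = (9*(10 - 5))/7 = (9*5)/7 = (⅐)*45 = 45/7 ≈ 6.4286)
h*((0 - 1*5) + z(l(2), V)) = 45*((0 - 1*5) + (-3*4 + 3*1))/7 = 45*((0 - 5) + (-12 + 3))/7 = 45*(-5 - 9)/7 = (45/7)*(-14) = -90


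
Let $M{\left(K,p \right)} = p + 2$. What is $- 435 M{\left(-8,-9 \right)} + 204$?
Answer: $3249$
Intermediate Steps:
$M{\left(K,p \right)} = 2 + p$
$- 435 M{\left(-8,-9 \right)} + 204 = - 435 \left(2 - 9\right) + 204 = \left(-435\right) \left(-7\right) + 204 = 3045 + 204 = 3249$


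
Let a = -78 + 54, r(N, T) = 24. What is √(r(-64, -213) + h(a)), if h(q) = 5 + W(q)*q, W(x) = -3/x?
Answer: √26 ≈ 5.0990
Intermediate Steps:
a = -24
h(q) = 2 (h(q) = 5 + (-3/q)*q = 5 - 3 = 2)
√(r(-64, -213) + h(a)) = √(24 + 2) = √26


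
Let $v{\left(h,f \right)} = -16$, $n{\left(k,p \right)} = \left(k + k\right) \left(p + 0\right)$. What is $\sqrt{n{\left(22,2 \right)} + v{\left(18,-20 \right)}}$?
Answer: $6 \sqrt{2} \approx 8.4853$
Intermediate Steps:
$n{\left(k,p \right)} = 2 k p$
$\sqrt{n{\left(22,2 \right)} + v{\left(18,-20 \right)}} = \sqrt{2 \cdot 22 \cdot 2 - 16} = \sqrt{88 - 16} = \sqrt{72} = 6 \sqrt{2}$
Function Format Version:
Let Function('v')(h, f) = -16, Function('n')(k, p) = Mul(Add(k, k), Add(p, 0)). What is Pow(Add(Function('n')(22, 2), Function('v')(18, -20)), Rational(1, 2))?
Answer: Mul(6, Pow(2, Rational(1, 2))) ≈ 8.4853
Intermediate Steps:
Function('n')(k, p) = Mul(2, k, p) (Function('n')(k, p) = Mul(Mul(2, k), p) = Mul(2, k, p))
Pow(Add(Function('n')(22, 2), Function('v')(18, -20)), Rational(1, 2)) = Pow(Add(Mul(2, 22, 2), -16), Rational(1, 2)) = Pow(Add(88, -16), Rational(1, 2)) = Pow(72, Rational(1, 2)) = Mul(6, Pow(2, Rational(1, 2)))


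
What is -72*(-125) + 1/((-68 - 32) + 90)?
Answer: 89999/10 ≈ 8999.9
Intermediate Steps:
-72*(-125) + 1/((-68 - 32) + 90) = 9000 + 1/(-100 + 90) = 9000 + 1/(-10) = 9000 - 1/10 = 89999/10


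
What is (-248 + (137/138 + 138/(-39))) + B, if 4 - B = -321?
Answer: 133571/1794 ≈ 74.454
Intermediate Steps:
B = 325 (B = 4 - 1*(-321) = 4 + 321 = 325)
(-248 + (137/138 + 138/(-39))) + B = (-248 + (137/138 + 138/(-39))) + 325 = (-248 + (137*(1/138) + 138*(-1/39))) + 325 = (-248 + (137/138 - 46/13)) + 325 = (-248 - 4567/1794) + 325 = -449479/1794 + 325 = 133571/1794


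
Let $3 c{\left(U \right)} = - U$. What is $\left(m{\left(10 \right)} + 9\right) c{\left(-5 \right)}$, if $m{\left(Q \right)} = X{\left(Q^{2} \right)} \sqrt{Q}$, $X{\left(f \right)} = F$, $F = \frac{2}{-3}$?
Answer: $15 - \frac{10 \sqrt{10}}{9} \approx 11.486$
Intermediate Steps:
$F = - \frac{2}{3}$ ($F = 2 \left(- \frac{1}{3}\right) = - \frac{2}{3} \approx -0.66667$)
$X{\left(f \right)} = - \frac{2}{3}$
$c{\left(U \right)} = - \frac{U}{3}$ ($c{\left(U \right)} = \frac{\left(-1\right) U}{3} = - \frac{U}{3}$)
$m{\left(Q \right)} = - \frac{2 \sqrt{Q}}{3}$
$\left(m{\left(10 \right)} + 9\right) c{\left(-5 \right)} = \left(- \frac{2 \sqrt{10}}{3} + 9\right) \left(\left(- \frac{1}{3}\right) \left(-5\right)\right) = \left(9 - \frac{2 \sqrt{10}}{3}\right) \frac{5}{3} = 15 - \frac{10 \sqrt{10}}{9}$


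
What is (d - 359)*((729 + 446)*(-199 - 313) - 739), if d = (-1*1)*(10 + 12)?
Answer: 229491159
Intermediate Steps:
d = -22 (d = -1*22 = -22)
(d - 359)*((729 + 446)*(-199 - 313) - 739) = (-22 - 359)*((729 + 446)*(-199 - 313) - 739) = -381*(1175*(-512) - 739) = -381*(-601600 - 739) = -381*(-602339) = 229491159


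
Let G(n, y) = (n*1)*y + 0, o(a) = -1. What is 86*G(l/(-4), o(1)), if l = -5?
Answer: -215/2 ≈ -107.50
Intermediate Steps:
G(n, y) = n*y (G(n, y) = n*y + 0 = n*y)
86*G(l/(-4), o(1)) = 86*(-5/(-4)*(-1)) = 86*(-5*(-¼)*(-1)) = 86*((5/4)*(-1)) = 86*(-5/4) = -215/2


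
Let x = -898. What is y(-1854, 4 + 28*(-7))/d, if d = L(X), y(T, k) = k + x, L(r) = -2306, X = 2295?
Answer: 545/1153 ≈ 0.47268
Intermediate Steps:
y(T, k) = -898 + k (y(T, k) = k - 898 = -898 + k)
d = -2306
y(-1854, 4 + 28*(-7))/d = (-898 + (4 + 28*(-7)))/(-2306) = (-898 + (4 - 196))*(-1/2306) = (-898 - 192)*(-1/2306) = -1090*(-1/2306) = 545/1153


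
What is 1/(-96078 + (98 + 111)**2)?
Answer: -1/52397 ≈ -1.9085e-5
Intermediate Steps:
1/(-96078 + (98 + 111)**2) = 1/(-96078 + 209**2) = 1/(-96078 + 43681) = 1/(-52397) = -1/52397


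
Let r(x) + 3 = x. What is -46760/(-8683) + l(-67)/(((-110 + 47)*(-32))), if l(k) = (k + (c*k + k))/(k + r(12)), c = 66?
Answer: 1376778257/253821456 ≈ 5.4242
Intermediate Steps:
r(x) = -3 + x
l(k) = 68*k/(9 + k) (l(k) = (k + (66*k + k))/(k + (-3 + 12)) = (k + 67*k)/(k + 9) = (68*k)/(9 + k) = 68*k/(9 + k))
-46760/(-8683) + l(-67)/(((-110 + 47)*(-32))) = -46760/(-8683) + (68*(-67)/(9 - 67))/(((-110 + 47)*(-32))) = -46760*(-1/8683) + (68*(-67)/(-58))/((-63*(-32))) = 46760/8683 + (68*(-67)*(-1/58))/2016 = 46760/8683 + (2278/29)*(1/2016) = 46760/8683 + 1139/29232 = 1376778257/253821456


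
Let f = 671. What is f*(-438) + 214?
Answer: -293684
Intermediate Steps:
f*(-438) + 214 = 671*(-438) + 214 = -293898 + 214 = -293684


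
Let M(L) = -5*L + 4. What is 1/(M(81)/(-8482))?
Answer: 8482/401 ≈ 21.152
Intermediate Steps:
M(L) = 4 - 5*L
1/(M(81)/(-8482)) = 1/((4 - 5*81)/(-8482)) = 1/((4 - 405)*(-1/8482)) = 1/(-401*(-1/8482)) = 1/(401/8482) = 8482/401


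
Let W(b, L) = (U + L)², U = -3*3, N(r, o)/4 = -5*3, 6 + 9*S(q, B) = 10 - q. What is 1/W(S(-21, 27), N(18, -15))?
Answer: 1/4761 ≈ 0.00021004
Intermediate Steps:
S(q, B) = 4/9 - q/9 (S(q, B) = -⅔ + (10 - q)/9 = -⅔ + (10/9 - q/9) = 4/9 - q/9)
N(r, o) = -60 (N(r, o) = 4*(-5*3) = 4*(-15) = -60)
U = -9
W(b, L) = (-9 + L)²
1/W(S(-21, 27), N(18, -15)) = 1/((-9 - 60)²) = 1/((-69)²) = 1/4761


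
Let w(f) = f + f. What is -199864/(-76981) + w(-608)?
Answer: -93409032/76981 ≈ -1213.4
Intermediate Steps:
w(f) = 2*f
-199864/(-76981) + w(-608) = -199864/(-76981) + 2*(-608) = -199864*(-1/76981) - 1216 = 199864/76981 - 1216 = -93409032/76981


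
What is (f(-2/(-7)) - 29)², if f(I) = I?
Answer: 40401/49 ≈ 824.51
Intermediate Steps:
(f(-2/(-7)) - 29)² = (-2/(-7) - 29)² = (-2*(-⅐) - 29)² = (2/7 - 29)² = (-201/7)² = 40401/49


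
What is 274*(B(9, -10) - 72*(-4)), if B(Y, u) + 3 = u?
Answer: 75350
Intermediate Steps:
B(Y, u) = -3 + u
274*(B(9, -10) - 72*(-4)) = 274*((-3 - 10) - 72*(-4)) = 274*(-13 + 288) = 274*275 = 75350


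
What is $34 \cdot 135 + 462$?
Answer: $5052$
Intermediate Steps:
$34 \cdot 135 + 462 = 4590 + 462 = 5052$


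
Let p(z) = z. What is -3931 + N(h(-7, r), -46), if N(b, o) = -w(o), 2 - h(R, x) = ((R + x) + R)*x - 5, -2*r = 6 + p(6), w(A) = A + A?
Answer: -3839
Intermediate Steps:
w(A) = 2*A
r = -6 (r = -(6 + 6)/2 = -1/2*12 = -6)
h(R, x) = 7 - x*(x + 2*R) (h(R, x) = 2 - (((R + x) + R)*x - 5) = 2 - ((x + 2*R)*x - 5) = 2 - (x*(x + 2*R) - 5) = 2 - (-5 + x*(x + 2*R)) = 2 + (5 - x*(x + 2*R)) = 7 - x*(x + 2*R))
N(b, o) = -2*o
-3931 + N(h(-7, r), -46) = -3931 - 2*(-46) = -3931 + 92 = -3839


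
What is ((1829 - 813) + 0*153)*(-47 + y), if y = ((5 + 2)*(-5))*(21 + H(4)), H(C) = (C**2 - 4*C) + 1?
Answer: -830072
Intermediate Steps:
H(C) = 1 + C**2 - 4*C
y = -770 (y = ((5 + 2)*(-5))*(21 + (1 + 4**2 - 4*4)) = (7*(-5))*(21 + (1 + 16 - 16)) = -35*(21 + 1) = -35*22 = -770)
((1829 - 813) + 0*153)*(-47 + y) = ((1829 - 813) + 0*153)*(-47 - 770) = (1016 + 0)*(-817) = 1016*(-817) = -830072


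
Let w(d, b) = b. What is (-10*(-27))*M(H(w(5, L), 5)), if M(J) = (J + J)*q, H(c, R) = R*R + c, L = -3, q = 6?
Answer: 71280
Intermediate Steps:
H(c, R) = c + R**2 (H(c, R) = R**2 + c = c + R**2)
M(J) = 12*J (M(J) = (J + J)*6 = (2*J)*6 = 12*J)
(-10*(-27))*M(H(w(5, L), 5)) = (-10*(-27))*(12*(-3 + 5**2)) = 270*(12*(-3 + 25)) = 270*(12*22) = 270*264 = 71280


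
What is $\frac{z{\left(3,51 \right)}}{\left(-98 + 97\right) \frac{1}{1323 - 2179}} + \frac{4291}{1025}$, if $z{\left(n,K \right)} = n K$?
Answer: $\frac{134246491}{1025} \approx 1.3097 \cdot 10^{5}$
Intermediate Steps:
$z{\left(n,K \right)} = K n$
$\frac{z{\left(3,51 \right)}}{\left(-98 + 97\right) \frac{1}{1323 - 2179}} + \frac{4291}{1025} = \frac{51 \cdot 3}{\left(-98 + 97\right) \frac{1}{1323 - 2179}} + \frac{4291}{1025} = \frac{153}{\left(-1\right) \frac{1}{-856}} + 4291 \cdot \frac{1}{1025} = \frac{153}{\left(-1\right) \left(- \frac{1}{856}\right)} + \frac{4291}{1025} = 153 \frac{1}{\frac{1}{856}} + \frac{4291}{1025} = 153 \cdot 856 + \frac{4291}{1025} = 130968 + \frac{4291}{1025} = \frac{134246491}{1025}$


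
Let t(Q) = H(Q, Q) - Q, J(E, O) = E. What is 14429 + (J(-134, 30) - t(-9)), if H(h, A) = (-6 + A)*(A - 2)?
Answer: 14121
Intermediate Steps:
H(h, A) = (-6 + A)*(-2 + A)
t(Q) = 12 + Q² - 9*Q (t(Q) = (12 + Q² - 8*Q) - Q = 12 + Q² - 9*Q)
14429 + (J(-134, 30) - t(-9)) = 14429 + (-134 - (12 + (-9)² - 9*(-9))) = 14429 + (-134 - (12 + 81 + 81)) = 14429 + (-134 - 1*174) = 14429 + (-134 - 174) = 14429 - 308 = 14121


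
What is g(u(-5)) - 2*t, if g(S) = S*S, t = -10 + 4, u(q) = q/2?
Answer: 73/4 ≈ 18.250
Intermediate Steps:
u(q) = q/2 (u(q) = q*(1/2) = q/2)
t = -6
g(S) = S**2
g(u(-5)) - 2*t = ((1/2)*(-5))**2 - 2*(-6) = (-5/2)**2 + 12 = 25/4 + 12 = 73/4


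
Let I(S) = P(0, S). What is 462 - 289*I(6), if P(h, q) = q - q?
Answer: 462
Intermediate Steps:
P(h, q) = 0
I(S) = 0
462 - 289*I(6) = 462 - 289*0 = 462 + 0 = 462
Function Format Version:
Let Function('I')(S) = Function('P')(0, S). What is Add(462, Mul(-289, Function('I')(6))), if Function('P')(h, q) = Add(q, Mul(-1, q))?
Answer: 462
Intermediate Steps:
Function('P')(h, q) = 0
Function('I')(S) = 0
Add(462, Mul(-289, Function('I')(6))) = Add(462, Mul(-289, 0)) = Add(462, 0) = 462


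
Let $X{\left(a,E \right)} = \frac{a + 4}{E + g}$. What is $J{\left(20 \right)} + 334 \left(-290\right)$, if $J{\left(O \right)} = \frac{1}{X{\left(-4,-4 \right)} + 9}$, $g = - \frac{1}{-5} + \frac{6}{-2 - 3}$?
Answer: $- \frac{871739}{9} \approx -96860.0$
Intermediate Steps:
$g = -1$ ($g = \left(-1\right) \left(- \frac{1}{5}\right) + \frac{6}{-5} = \frac{1}{5} + 6 \left(- \frac{1}{5}\right) = \frac{1}{5} - \frac{6}{5} = -1$)
$X{\left(a,E \right)} = \frac{4 + a}{-1 + E}$ ($X{\left(a,E \right)} = \frac{a + 4}{E - 1} = \frac{4 + a}{-1 + E}$)
$J{\left(O \right)} = \frac{1}{9}$ ($J{\left(O \right)} = \frac{1}{\frac{4 - 4}{-1 - 4} + 9} = \frac{1}{\frac{1}{-5} \cdot 0 + 9} = \frac{1}{\left(- \frac{1}{5}\right) 0 + 9} = \frac{1}{0 + 9} = \frac{1}{9}$)
$J{\left(20 \right)} + 334 \left(-290\right) = \frac{1}{9} + 334 \left(-290\right) = \frac{1}{9} - 96860 = - \frac{871739}{9}$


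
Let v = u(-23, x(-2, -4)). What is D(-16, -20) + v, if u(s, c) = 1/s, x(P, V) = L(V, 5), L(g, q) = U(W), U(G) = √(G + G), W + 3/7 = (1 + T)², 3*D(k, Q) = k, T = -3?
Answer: -371/69 ≈ -5.3768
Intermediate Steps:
D(k, Q) = k/3
W = 25/7 (W = -3/7 + (1 - 3)² = -3/7 + (-2)² = -3/7 + 4 = 25/7 ≈ 3.5714)
U(G) = √2*√G (U(G) = √(2*G) = √2*√G)
L(g, q) = 5*√14/7 (L(g, q) = √2*√(25/7) = √2*(5*√7/7) = 5*√14/7)
x(P, V) = 5*√14/7
v = -1/23 (v = 1/(-23) = -1/23 ≈ -0.043478)
D(-16, -20) + v = (⅓)*(-16) - 1/23 = -16/3 - 1/23 = -371/69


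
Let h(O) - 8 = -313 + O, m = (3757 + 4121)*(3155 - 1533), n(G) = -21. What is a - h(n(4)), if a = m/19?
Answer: 12784310/19 ≈ 6.7286e+5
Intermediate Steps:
m = 12778116 (m = 7878*1622 = 12778116)
h(O) = -305 + O (h(O) = 8 + (-313 + O) = -305 + O)
a = 12778116/19 ≈ 6.7253e+5
a - h(n(4)) = 12778116/19 - (-305 - 21) = 12778116/19 - 1*(-326) = 12778116/19 + 326 = 12784310/19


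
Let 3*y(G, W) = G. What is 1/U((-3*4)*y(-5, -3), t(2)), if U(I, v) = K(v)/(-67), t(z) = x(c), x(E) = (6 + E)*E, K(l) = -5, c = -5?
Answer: 67/5 ≈ 13.400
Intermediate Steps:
y(G, W) = G/3
x(E) = E*(6 + E)
t(z) = -5 (t(z) = -5*(6 - 5) = -5*1 = -5)
U(I, v) = 5/67 (U(I, v) = -5/(-67) = -5*(-1/67) = 5/67)
1/U((-3*4)*y(-5, -3), t(2)) = 1/(5/67) = 67/5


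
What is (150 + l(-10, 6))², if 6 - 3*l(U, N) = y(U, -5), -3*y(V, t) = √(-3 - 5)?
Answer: 1871416/81 + 608*I*√2/9 ≈ 23104.0 + 95.538*I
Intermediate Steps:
y(V, t) = -2*I*√2/3 (y(V, t) = -√(-3 - 5)/3 = -2*I*√2/3)
l(U, N) = 2 + 2*I*√2/9 (l(U, N) = 2 - (-2)*I*√2/9 = 2 + 2*I*√2/9)
(150 + l(-10, 6))² = (150 + (2 + 2*I*√2/9))² = (152 + 2*I*√2/9)²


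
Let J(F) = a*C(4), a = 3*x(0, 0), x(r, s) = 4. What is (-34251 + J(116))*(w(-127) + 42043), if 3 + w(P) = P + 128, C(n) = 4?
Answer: -1437928323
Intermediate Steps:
a = 12 (a = 3*4 = 12)
w(P) = 125 + P (w(P) = -3 + (P + 128) = -3 + (128 + P) = 125 + P)
J(F) = 48 (J(F) = 12*4 = 48)
(-34251 + J(116))*(w(-127) + 42043) = (-34251 + 48)*((125 - 127) + 42043) = -34203*(-2 + 42043) = -34203*42041 = -1437928323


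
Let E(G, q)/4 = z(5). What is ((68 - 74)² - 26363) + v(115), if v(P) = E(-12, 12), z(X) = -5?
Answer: -26347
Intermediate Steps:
E(G, q) = -20 (E(G, q) = 4*(-5) = -20)
v(P) = -20
((68 - 74)² - 26363) + v(115) = ((68 - 74)² - 26363) - 20 = ((-6)² - 26363) - 20 = (36 - 26363) - 20 = -26327 - 20 = -26347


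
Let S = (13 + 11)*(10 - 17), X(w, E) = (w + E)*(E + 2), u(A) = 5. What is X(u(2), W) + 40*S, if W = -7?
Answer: -6710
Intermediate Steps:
X(w, E) = (2 + E)*(E + w) (X(w, E) = (E + w)*(2 + E) = (2 + E)*(E + w))
S = -168 (S = 24*(-7) = -168)
X(u(2), W) + 40*S = ((-7)**2 + 2*(-7) + 2*5 - 7*5) + 40*(-168) = (49 - 14 + 10 - 35) - 6720 = 10 - 6720 = -6710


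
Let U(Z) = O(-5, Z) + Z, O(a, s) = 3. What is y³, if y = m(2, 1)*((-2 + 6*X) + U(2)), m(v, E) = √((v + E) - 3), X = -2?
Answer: 0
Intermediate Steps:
U(Z) = 3 + Z
m(v, E) = √(-3 + E + v) (m(v, E) = √((E + v) - 3) = √(-3 + E + v))
y = 0 (y = √(-3 + 1 + 2)*((-2 + 6*(-2)) + (3 + 2)) = √0*((-2 - 12) + 5) = 0*(-14 + 5) = 0*(-9) = 0)
y³ = 0³ = 0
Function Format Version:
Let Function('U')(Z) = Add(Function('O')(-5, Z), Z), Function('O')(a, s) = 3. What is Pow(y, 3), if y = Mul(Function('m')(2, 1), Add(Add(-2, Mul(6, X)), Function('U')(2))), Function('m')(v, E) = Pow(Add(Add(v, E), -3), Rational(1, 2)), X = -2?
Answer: 0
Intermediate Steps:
Function('U')(Z) = Add(3, Z)
Function('m')(v, E) = Pow(Add(-3, E, v), Rational(1, 2)) (Function('m')(v, E) = Pow(Add(Add(E, v), -3), Rational(1, 2)) = Pow(Add(-3, E, v), Rational(1, 2)))
y = 0 (y = Mul(Pow(Add(-3, 1, 2), Rational(1, 2)), Add(Add(-2, Mul(6, -2)), Add(3, 2))) = Mul(Pow(0, Rational(1, 2)), Add(Add(-2, -12), 5)) = Mul(0, Add(-14, 5)) = Mul(0, -9) = 0)
Pow(y, 3) = Pow(0, 3) = 0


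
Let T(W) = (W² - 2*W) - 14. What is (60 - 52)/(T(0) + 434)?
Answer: 2/105 ≈ 0.019048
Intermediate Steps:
T(W) = -14 + W² - 2*W
(60 - 52)/(T(0) + 434) = (60 - 52)/((-14 + 0² - 2*0) + 434) = 8/((-14 + 0 + 0) + 434) = 8/(-14 + 434) = 8/420 = 8*(1/420) = 2/105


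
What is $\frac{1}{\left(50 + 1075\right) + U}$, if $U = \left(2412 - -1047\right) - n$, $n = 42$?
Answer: $\frac{1}{4542} \approx 0.00022017$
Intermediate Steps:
$U = 3417$ ($U = \left(2412 - -1047\right) - 42 = \left(2412 + 1047\right) - 42 = 3459 - 42 = 3417$)
$\frac{1}{\left(50 + 1075\right) + U} = \frac{1}{\left(50 + 1075\right) + 3417} = \frac{1}{1125 + 3417} = \frac{1}{4542}$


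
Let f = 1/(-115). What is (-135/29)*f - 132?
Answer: -88017/667 ≈ -131.96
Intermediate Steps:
f = -1/115 ≈ -0.0086956
(-135/29)*f - 132 = -135/29*(-1/115) - 132 = 27/667 - 132 = -88017/667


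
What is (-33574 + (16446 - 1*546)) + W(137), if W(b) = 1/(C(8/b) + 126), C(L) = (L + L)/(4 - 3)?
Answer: -305371235/17278 ≈ -17674.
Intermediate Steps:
C(L) = 2*L (C(L) = (2*L)/1 = (2*L)*1 = 2*L)
W(b) = 1/(126 + 16/b) (W(b) = 1/(2*(8/b) + 126) = 1/(16/b + 126) = 1/(126 + 16/b))
(-33574 + (16446 - 1*546)) + W(137) = (-33574 + (16446 - 1*546)) + (½)*137/(8 + 63*137) = (-33574 + (16446 - 546)) + (½)*137/(8 + 8631) = (-33574 + 15900) + (½)*137/8639 = -17674 + (½)*137*(1/8639) = -17674 + 137/17278 = -305371235/17278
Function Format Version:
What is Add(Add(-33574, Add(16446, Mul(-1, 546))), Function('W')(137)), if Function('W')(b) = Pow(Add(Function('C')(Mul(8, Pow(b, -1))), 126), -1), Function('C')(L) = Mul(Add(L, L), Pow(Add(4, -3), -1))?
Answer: Rational(-305371235, 17278) ≈ -17674.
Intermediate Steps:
Function('C')(L) = Mul(2, L) (Function('C')(L) = Mul(Mul(2, L), Pow(1, -1)) = Mul(Mul(2, L), 1) = Mul(2, L))
Function('W')(b) = Pow(Add(126, Mul(16, Pow(b, -1))), -1) (Function('W')(b) = Pow(Add(Mul(2, Mul(8, Pow(b, -1))), 126), -1) = Pow(Add(Mul(16, Pow(b, -1)), 126), -1) = Pow(Add(126, Mul(16, Pow(b, -1))), -1))
Add(Add(-33574, Add(16446, Mul(-1, 546))), Function('W')(137)) = Add(Add(-33574, Add(16446, Mul(-1, 546))), Mul(Rational(1, 2), 137, Pow(Add(8, Mul(63, 137)), -1))) = Add(Add(-33574, Add(16446, -546)), Mul(Rational(1, 2), 137, Pow(Add(8, 8631), -1))) = Add(Add(-33574, 15900), Mul(Rational(1, 2), 137, Pow(8639, -1))) = Add(-17674, Mul(Rational(1, 2), 137, Rational(1, 8639))) = Add(-17674, Rational(137, 17278)) = Rational(-305371235, 17278)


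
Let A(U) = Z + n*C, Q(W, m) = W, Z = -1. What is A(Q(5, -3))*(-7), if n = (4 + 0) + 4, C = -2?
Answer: 119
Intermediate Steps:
n = 8 (n = 4 + 4 = 8)
A(U) = -17 (A(U) = -1 + 8*(-2) = -1 - 16 = -17)
A(Q(5, -3))*(-7) = -17*(-7) = 119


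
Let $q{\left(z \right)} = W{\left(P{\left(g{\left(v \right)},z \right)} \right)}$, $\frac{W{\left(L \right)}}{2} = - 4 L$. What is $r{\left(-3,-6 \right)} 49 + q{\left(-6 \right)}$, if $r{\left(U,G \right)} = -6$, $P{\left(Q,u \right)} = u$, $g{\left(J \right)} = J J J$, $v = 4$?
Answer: $-246$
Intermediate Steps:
$g{\left(J \right)} = J^{3}$ ($g{\left(J \right)} = J^{2} J = J^{3}$)
$W{\left(L \right)} = - 8 L$ ($W{\left(L \right)} = 2 \left(- 4 L\right) = - 8 L$)
$q{\left(z \right)} = - 8 z$
$r{\left(-3,-6 \right)} 49 + q{\left(-6 \right)} = \left(-6\right) 49 - -48 = -294 + 48 = -246$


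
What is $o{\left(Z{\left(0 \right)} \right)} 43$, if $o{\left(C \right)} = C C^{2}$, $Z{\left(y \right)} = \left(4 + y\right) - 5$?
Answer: $-43$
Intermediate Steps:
$Z{\left(y \right)} = -1 + y$
$o{\left(C \right)} = C^{3}$
$o{\left(Z{\left(0 \right)} \right)} 43 = \left(-1 + 0\right)^{3} \cdot 43 = \left(-1\right)^{3} \cdot 43 = \left(-1\right) 43 = -43$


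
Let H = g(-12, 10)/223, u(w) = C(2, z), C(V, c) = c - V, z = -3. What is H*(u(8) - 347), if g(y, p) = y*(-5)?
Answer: -21120/223 ≈ -94.708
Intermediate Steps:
g(y, p) = -5*y
u(w) = -5 (u(w) = -3 - 1*2 = -3 - 2 = -5)
H = 60/223 (H = -5*(-12)/223 = 60*(1/223) = 60/223 ≈ 0.26906)
H*(u(8) - 347) = 60*(-5 - 347)/223 = (60/223)*(-352) = -21120/223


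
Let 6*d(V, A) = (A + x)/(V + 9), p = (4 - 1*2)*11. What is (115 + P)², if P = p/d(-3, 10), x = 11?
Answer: 1142761/49 ≈ 23322.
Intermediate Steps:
p = 22 (p = (4 - 2)*11 = 2*11 = 22)
d(V, A) = (11 + A)/(6*(9 + V)) (d(V, A) = ((A + 11)/(V + 9))/6 = ((11 + A)/(9 + V))/6 = (11 + A)/(6*(9 + V)))
P = 264/7 (P = 22/(((11 + 10)/(6*(9 - 3)))) = 22/(((⅙)*21/6)) = 22/(((⅙)*(⅙)*21)) = 22/(7/12) = 22*(12/7) = 264/7 ≈ 37.714)
(115 + P)² = (115 + 264/7)² = (1069/7)² = 1142761/49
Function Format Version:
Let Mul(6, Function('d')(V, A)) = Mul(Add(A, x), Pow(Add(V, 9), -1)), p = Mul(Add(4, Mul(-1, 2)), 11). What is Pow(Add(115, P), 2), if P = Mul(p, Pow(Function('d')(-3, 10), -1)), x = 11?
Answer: Rational(1142761, 49) ≈ 23322.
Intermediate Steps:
p = 22 (p = Mul(Add(4, -2), 11) = Mul(2, 11) = 22)
Function('d')(V, A) = Mul(Rational(1, 6), Pow(Add(9, V), -1), Add(11, A)) (Function('d')(V, A) = Mul(Rational(1, 6), Mul(Add(A, 11), Pow(Add(V, 9), -1))) = Mul(Rational(1, 6), Mul(Add(11, A), Pow(Add(9, V), -1))) = Mul(Rational(1, 6), Mul(Pow(Add(9, V), -1), Add(11, A))) = Mul(Rational(1, 6), Pow(Add(9, V), -1), Add(11, A)))
P = Rational(264, 7) (P = Mul(22, Pow(Mul(Rational(1, 6), Pow(Add(9, -3), -1), Add(11, 10)), -1)) = Mul(22, Pow(Mul(Rational(1, 6), Pow(6, -1), 21), -1)) = Mul(22, Pow(Mul(Rational(1, 6), Rational(1, 6), 21), -1)) = Mul(22, Pow(Rational(7, 12), -1)) = Mul(22, Rational(12, 7)) = Rational(264, 7) ≈ 37.714)
Pow(Add(115, P), 2) = Pow(Add(115, Rational(264, 7)), 2) = Pow(Rational(1069, 7), 2) = Rational(1142761, 49)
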